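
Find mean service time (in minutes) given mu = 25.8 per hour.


Mean service time = 60/mu = 60/25.8 = 2.33 minutes

2.33 minutes


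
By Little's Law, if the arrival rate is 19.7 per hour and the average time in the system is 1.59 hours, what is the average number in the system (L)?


L = lambda * W = 19.7 * 1.59 = 31.32

31.32


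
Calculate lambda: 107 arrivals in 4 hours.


lambda = total arrivals / time = 107 / 4 = 26.75 per hour

26.75 per hour


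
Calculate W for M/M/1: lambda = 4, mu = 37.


W = 1/(mu - lambda) = 1/(37 - 4) = 0.0303 hours

0.0303 hours


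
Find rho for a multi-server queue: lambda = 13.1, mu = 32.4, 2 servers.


rho = lambda / (c * mu) = 13.1 / (2 * 32.4) = 0.2022

0.2022


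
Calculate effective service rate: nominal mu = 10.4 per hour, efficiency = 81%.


Effective rate = mu * efficiency = 10.4 * 0.81 = 8.42 per hour

8.42 per hour


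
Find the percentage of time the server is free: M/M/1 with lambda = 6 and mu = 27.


Idle fraction = (1 - rho) * 100 = (1 - 6/27) * 100 = 77.8%

77.8%


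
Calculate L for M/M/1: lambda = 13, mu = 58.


rho = 13/58; L = rho/(1-rho) = 0.29

0.29


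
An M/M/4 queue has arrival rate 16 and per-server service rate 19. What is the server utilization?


rho = lambda/(c*mu) = 16/(4*19) = 0.2105

0.2105


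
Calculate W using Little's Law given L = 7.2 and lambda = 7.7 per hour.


W = L / lambda = 7.2 / 7.7 = 0.9351 hours

0.9351 hours


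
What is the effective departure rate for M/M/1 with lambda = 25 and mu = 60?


For a stable queue (lambda < mu), throughput = lambda = 25 per hour

25 per hour


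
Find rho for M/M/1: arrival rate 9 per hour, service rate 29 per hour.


rho = lambda/mu = 9/29 = 0.3103

0.3103


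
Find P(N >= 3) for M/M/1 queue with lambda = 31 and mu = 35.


P(N >= 3) = rho^3 = (31/35)^3 = 0.6948

0.6948


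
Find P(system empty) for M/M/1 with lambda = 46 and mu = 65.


P0 = 1 - rho = 1 - 46/65 = 0.2923

0.2923


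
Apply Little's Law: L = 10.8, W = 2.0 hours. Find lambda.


lambda = L / W = 10.8 / 2.0 = 5.4 per hour

5.4 per hour


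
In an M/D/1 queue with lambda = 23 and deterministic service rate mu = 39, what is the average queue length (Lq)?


M/D/1: Lq = rho^2 / (2*(1-rho)) where rho = 23/39; Lq = 0.42

0.42


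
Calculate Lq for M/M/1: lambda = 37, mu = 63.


rho = 37/63; Lq = rho^2/(1-rho) = 0.84

0.84


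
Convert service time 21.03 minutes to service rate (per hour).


mu = 60 / avg_service_time = 60 / 21.03 = 2.85 per hour

2.85 per hour


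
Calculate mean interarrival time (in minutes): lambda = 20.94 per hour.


Mean interarrival time = 60/lambda = 60/20.94 = 2.87 minutes

2.87 minutes


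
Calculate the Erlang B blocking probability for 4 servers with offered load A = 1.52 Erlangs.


B(N,A) = (A^N/N!) / sum(A^k/k!, k=0..N) with N=4, A=1.52 = 0.0496

0.0496


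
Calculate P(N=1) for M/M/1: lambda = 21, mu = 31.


rho = 21/31; P(n) = (1-rho)*rho^n = (1-21/31)*(21/31)^1 = 0.2185

0.2185


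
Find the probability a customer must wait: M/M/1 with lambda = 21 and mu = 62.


P(wait) = rho = lambda/mu = 21/62 = 0.3387

0.3387


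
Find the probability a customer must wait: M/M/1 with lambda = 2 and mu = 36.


P(wait) = rho = lambda/mu = 2/36 = 0.0556

0.0556


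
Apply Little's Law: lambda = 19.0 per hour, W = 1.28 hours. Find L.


L = lambda * W = 19.0 * 1.28 = 24.32

24.32


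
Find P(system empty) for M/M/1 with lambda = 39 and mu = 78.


P0 = 1 - rho = 1 - 39/78 = 0.5

0.5


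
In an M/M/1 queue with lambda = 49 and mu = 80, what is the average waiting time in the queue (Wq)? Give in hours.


rho = 49/80; Wq = rho/(mu - lambda) = 0.0198 hours

0.0198 hours


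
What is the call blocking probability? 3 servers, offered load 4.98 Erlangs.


B(N,A) = (A^N/N!) / sum(A^k/k!, k=0..N) with N=3, A=4.98 = 0.5283

0.5283


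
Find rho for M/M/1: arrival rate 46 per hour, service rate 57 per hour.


rho = lambda/mu = 46/57 = 0.807

0.807


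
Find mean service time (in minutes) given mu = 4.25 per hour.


Mean service time = 60/mu = 60/4.25 = 14.12 minutes

14.12 minutes


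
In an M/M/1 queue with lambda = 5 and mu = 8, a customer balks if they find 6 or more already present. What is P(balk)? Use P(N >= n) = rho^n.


P(N >= 6) = rho^6 = (5/8)^6 = 0.0596

0.0596


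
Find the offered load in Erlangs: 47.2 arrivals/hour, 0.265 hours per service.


Offered load a = lambda * E[S] = 47.2 * 0.265 = 12.51 Erlangs

12.51 Erlangs


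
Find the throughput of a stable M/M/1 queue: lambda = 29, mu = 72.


For a stable queue (lambda < mu), throughput = lambda = 29 per hour

29 per hour


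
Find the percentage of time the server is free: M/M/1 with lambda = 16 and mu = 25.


Idle fraction = (1 - rho) * 100 = (1 - 16/25) * 100 = 36.0%

36.0%


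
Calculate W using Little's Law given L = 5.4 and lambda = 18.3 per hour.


W = L / lambda = 5.4 / 18.3 = 0.2951 hours

0.2951 hours


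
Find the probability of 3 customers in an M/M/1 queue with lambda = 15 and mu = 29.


rho = 15/29; P(n) = (1-rho)*rho^n = (1-15/29)*(15/29)^3 = 0.0668

0.0668


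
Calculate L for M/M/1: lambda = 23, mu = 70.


rho = 23/70; L = rho/(1-rho) = 0.49

0.49


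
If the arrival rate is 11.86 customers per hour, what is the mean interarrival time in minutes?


Mean interarrival time = 60/lambda = 60/11.86 = 5.06 minutes

5.06 minutes


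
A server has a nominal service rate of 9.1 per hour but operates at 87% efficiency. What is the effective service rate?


Effective rate = mu * efficiency = 9.1 * 0.87 = 7.92 per hour

7.92 per hour


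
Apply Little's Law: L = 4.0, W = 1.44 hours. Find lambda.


lambda = L / W = 4.0 / 1.44 = 2.78 per hour

2.78 per hour


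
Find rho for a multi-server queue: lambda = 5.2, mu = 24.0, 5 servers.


rho = lambda / (c * mu) = 5.2 / (5 * 24.0) = 0.0433

0.0433


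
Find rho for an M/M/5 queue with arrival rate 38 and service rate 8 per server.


rho = lambda/(c*mu) = 38/(5*8) = 0.95

0.95


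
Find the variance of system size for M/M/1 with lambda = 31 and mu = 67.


rho = 31/67; Var(N) = rho/(1-rho)^2 = 1.6

1.6


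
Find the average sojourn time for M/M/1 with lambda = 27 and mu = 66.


W = 1/(mu - lambda) = 1/(66 - 27) = 0.0256 hours

0.0256 hours


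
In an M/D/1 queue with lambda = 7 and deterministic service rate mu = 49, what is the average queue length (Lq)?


M/D/1: Lq = rho^2 / (2*(1-rho)) where rho = 7/49; Lq = 0.01

0.01


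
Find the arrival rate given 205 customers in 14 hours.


lambda = total arrivals / time = 205 / 14 = 14.64 per hour

14.64 per hour


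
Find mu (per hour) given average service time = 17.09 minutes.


mu = 60 / avg_service_time = 60 / 17.09 = 3.51 per hour

3.51 per hour


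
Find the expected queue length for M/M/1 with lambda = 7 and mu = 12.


rho = 7/12; Lq = rho^2/(1-rho) = 0.82

0.82


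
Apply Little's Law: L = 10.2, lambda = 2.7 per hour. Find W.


W = L / lambda = 10.2 / 2.7 = 3.7778 hours

3.7778 hours


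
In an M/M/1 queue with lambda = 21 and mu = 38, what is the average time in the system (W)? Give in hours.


W = 1/(mu - lambda) = 1/(38 - 21) = 0.0588 hours

0.0588 hours


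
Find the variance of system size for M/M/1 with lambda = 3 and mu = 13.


rho = 3/13; Var(N) = rho/(1-rho)^2 = 0.39

0.39


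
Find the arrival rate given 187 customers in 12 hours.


lambda = total arrivals / time = 187 / 12 = 15.58 per hour

15.58 per hour


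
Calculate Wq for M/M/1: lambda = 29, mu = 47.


rho = 29/47; Wq = rho/(mu - lambda) = 0.0343 hours

0.0343 hours


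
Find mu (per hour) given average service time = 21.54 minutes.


mu = 60 / avg_service_time = 60 / 21.54 = 2.79 per hour

2.79 per hour


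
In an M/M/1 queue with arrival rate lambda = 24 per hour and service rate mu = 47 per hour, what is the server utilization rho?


rho = lambda/mu = 24/47 = 0.5106

0.5106


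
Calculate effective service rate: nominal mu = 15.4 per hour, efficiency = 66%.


Effective rate = mu * efficiency = 15.4 * 0.66 = 10.16 per hour

10.16 per hour


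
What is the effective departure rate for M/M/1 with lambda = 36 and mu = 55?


For a stable queue (lambda < mu), throughput = lambda = 36 per hour

36 per hour


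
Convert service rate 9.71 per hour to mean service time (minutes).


Mean service time = 60/mu = 60/9.71 = 6.18 minutes

6.18 minutes


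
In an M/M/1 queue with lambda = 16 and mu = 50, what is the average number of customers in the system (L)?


rho = 16/50; L = rho/(1-rho) = 0.47

0.47


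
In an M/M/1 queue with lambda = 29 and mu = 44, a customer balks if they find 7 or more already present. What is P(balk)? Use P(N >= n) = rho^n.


P(N >= 7) = rho^7 = (29/44)^7 = 0.054

0.054


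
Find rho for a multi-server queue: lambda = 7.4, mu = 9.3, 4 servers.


rho = lambda / (c * mu) = 7.4 / (4 * 9.3) = 0.1989

0.1989


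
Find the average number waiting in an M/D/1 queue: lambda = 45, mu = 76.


M/D/1: Lq = rho^2 / (2*(1-rho)) where rho = 45/76; Lq = 0.43

0.43


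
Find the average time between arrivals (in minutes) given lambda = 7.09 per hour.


Mean interarrival time = 60/lambda = 60/7.09 = 8.46 minutes

8.46 minutes


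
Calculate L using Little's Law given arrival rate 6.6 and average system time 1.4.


L = lambda * W = 6.6 * 1.4 = 9.24

9.24


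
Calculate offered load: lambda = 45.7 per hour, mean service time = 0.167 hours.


Offered load a = lambda * E[S] = 45.7 * 0.167 = 7.63 Erlangs

7.63 Erlangs


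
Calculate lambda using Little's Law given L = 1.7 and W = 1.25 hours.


lambda = L / W = 1.7 / 1.25 = 1.36 per hour

1.36 per hour


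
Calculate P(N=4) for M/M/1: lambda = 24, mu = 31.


rho = 24/31; P(n) = (1-rho)*rho^n = (1-24/31)*(24/31)^4 = 0.0811

0.0811


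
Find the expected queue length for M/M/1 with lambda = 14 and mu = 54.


rho = 14/54; Lq = rho^2/(1-rho) = 0.09

0.09


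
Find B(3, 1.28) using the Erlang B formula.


B(N,A) = (A^N/N!) / sum(A^k/k!, k=0..N) with N=3, A=1.28 = 0.1013

0.1013


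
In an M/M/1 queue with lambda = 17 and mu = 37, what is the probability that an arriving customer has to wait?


P(wait) = rho = lambda/mu = 17/37 = 0.4595

0.4595


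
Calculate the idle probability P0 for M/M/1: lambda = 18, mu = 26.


P0 = 1 - rho = 1 - 18/26 = 0.3077

0.3077


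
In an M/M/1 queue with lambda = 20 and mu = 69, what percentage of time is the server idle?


Idle fraction = (1 - rho) * 100 = (1 - 20/69) * 100 = 71.0%

71.0%


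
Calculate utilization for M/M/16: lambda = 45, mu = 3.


rho = lambda/(c*mu) = 45/(16*3) = 0.9375

0.9375


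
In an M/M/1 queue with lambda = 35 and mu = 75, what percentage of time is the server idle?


Idle fraction = (1 - rho) * 100 = (1 - 35/75) * 100 = 53.3%

53.3%


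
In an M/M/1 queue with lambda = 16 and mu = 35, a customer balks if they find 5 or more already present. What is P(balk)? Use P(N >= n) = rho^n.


P(N >= 5) = rho^5 = (16/35)^5 = 0.02

0.02


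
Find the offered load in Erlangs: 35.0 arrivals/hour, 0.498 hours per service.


Offered load a = lambda * E[S] = 35.0 * 0.498 = 17.43 Erlangs

17.43 Erlangs


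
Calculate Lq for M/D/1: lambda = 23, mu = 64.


M/D/1: Lq = rho^2 / (2*(1-rho)) where rho = 23/64; Lq = 0.1

0.1


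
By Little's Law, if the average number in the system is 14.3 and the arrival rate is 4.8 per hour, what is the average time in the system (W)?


W = L / lambda = 14.3 / 4.8 = 2.9792 hours

2.9792 hours


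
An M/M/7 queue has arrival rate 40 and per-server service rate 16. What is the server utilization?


rho = lambda/(c*mu) = 40/(7*16) = 0.3571

0.3571


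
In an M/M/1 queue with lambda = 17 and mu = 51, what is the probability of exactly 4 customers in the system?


rho = 17/51; P(n) = (1-rho)*rho^n = (1-17/51)*(17/51)^4 = 0.0082

0.0082


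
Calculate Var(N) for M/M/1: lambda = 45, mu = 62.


rho = 45/62; Var(N) = rho/(1-rho)^2 = 9.65

9.65


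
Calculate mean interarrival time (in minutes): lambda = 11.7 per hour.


Mean interarrival time = 60/lambda = 60/11.7 = 5.13 minutes

5.13 minutes


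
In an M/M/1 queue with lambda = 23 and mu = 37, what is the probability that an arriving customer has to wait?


P(wait) = rho = lambda/mu = 23/37 = 0.6216

0.6216


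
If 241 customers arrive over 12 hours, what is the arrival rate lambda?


lambda = total arrivals / time = 241 / 12 = 20.08 per hour

20.08 per hour


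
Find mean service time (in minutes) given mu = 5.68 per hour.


Mean service time = 60/mu = 60/5.68 = 10.56 minutes

10.56 minutes


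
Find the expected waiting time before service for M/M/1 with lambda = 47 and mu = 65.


rho = 47/65; Wq = rho/(mu - lambda) = 0.0402 hours

0.0402 hours


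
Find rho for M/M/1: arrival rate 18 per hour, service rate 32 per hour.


rho = lambda/mu = 18/32 = 0.5625

0.5625


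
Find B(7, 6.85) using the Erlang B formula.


B(N,A) = (A^N/N!) / sum(A^k/k!, k=0..N) with N=7, A=6.85 = 0.2395

0.2395


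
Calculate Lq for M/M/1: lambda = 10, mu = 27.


rho = 10/27; Lq = rho^2/(1-rho) = 0.22

0.22


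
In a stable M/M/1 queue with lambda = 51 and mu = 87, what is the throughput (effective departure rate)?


For a stable queue (lambda < mu), throughput = lambda = 51 per hour

51 per hour


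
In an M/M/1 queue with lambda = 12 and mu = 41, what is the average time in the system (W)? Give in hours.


W = 1/(mu - lambda) = 1/(41 - 12) = 0.0345 hours

0.0345 hours


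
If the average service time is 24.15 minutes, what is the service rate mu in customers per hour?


mu = 60 / avg_service_time = 60 / 24.15 = 2.48 per hour

2.48 per hour


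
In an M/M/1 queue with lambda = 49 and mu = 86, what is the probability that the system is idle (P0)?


P0 = 1 - rho = 1 - 49/86 = 0.4302

0.4302


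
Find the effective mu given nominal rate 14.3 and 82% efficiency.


Effective rate = mu * efficiency = 14.3 * 0.82 = 11.73 per hour

11.73 per hour


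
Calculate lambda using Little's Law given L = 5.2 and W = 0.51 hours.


lambda = L / W = 5.2 / 0.51 = 10.2 per hour

10.2 per hour


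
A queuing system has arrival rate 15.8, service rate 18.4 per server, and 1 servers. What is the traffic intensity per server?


rho = lambda / (c * mu) = 15.8 / (1 * 18.4) = 0.8587

0.8587


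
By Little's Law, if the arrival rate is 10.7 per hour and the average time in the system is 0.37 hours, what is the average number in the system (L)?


L = lambda * W = 10.7 * 0.37 = 3.96

3.96


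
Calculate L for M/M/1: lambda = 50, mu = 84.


rho = 50/84; L = rho/(1-rho) = 1.47

1.47


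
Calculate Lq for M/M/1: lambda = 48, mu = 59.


rho = 48/59; Lq = rho^2/(1-rho) = 3.55

3.55


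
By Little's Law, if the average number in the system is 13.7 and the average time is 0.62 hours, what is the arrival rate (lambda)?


lambda = L / W = 13.7 / 0.62 = 22.1 per hour

22.1 per hour


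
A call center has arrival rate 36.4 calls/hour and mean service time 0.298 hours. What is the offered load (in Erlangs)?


Offered load a = lambda * E[S] = 36.4 * 0.298 = 10.85 Erlangs

10.85 Erlangs


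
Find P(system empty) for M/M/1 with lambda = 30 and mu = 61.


P0 = 1 - rho = 1 - 30/61 = 0.5082

0.5082


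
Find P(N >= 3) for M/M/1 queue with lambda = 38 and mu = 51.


P(N >= 3) = rho^3 = (38/51)^3 = 0.4137

0.4137


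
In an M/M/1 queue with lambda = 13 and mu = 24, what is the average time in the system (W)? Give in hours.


W = 1/(mu - lambda) = 1/(24 - 13) = 0.0909 hours

0.0909 hours


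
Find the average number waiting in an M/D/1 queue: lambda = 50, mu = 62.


M/D/1: Lq = rho^2 / (2*(1-rho)) where rho = 50/62; Lq = 1.68

1.68


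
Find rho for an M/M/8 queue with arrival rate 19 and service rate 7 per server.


rho = lambda/(c*mu) = 19/(8*7) = 0.3393

0.3393


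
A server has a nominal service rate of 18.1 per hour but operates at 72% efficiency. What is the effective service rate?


Effective rate = mu * efficiency = 18.1 * 0.72 = 13.03 per hour

13.03 per hour


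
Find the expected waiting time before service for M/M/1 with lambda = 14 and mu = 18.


rho = 14/18; Wq = rho/(mu - lambda) = 0.1944 hours

0.1944 hours


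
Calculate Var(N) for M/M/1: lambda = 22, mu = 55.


rho = 22/55; Var(N) = rho/(1-rho)^2 = 1.11

1.11


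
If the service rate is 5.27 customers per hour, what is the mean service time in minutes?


Mean service time = 60/mu = 60/5.27 = 11.39 minutes

11.39 minutes


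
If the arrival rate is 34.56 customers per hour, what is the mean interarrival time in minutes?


Mean interarrival time = 60/lambda = 60/34.56 = 1.74 minutes

1.74 minutes


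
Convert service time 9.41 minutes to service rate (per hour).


mu = 60 / avg_service_time = 60 / 9.41 = 6.38 per hour

6.38 per hour


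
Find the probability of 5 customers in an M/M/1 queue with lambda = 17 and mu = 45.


rho = 17/45; P(n) = (1-rho)*rho^n = (1-17/45)*(17/45)^5 = 0.0048

0.0048


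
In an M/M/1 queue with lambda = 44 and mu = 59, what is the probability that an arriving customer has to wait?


P(wait) = rho = lambda/mu = 44/59 = 0.7458

0.7458


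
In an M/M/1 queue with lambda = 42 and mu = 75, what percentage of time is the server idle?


Idle fraction = (1 - rho) * 100 = (1 - 42/75) * 100 = 44.0%

44.0%


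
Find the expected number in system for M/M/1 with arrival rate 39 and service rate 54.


rho = 39/54; L = rho/(1-rho) = 2.6

2.6


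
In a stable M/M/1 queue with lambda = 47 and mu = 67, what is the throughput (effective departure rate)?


For a stable queue (lambda < mu), throughput = lambda = 47 per hour

47 per hour


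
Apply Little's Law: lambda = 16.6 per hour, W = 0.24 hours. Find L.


L = lambda * W = 16.6 * 0.24 = 3.98

3.98


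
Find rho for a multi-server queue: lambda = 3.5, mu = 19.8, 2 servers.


rho = lambda / (c * mu) = 3.5 / (2 * 19.8) = 0.0884

0.0884


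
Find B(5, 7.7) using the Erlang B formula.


B(N,A) = (A^N/N!) / sum(A^k/k!, k=0..N) with N=5, A=7.7 = 0.4637

0.4637


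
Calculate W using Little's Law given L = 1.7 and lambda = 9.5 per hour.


W = L / lambda = 1.7 / 9.5 = 0.1789 hours

0.1789 hours


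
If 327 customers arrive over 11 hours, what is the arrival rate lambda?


lambda = total arrivals / time = 327 / 11 = 29.73 per hour

29.73 per hour


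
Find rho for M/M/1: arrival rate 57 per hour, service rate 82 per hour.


rho = lambda/mu = 57/82 = 0.6951

0.6951


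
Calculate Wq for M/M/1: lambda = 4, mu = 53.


rho = 4/53; Wq = rho/(mu - lambda) = 0.0015 hours

0.0015 hours


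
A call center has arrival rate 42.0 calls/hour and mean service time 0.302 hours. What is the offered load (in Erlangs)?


Offered load a = lambda * E[S] = 42.0 * 0.302 = 12.68 Erlangs

12.68 Erlangs


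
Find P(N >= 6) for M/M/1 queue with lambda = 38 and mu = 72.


P(N >= 6) = rho^6 = (38/72)^6 = 0.0216

0.0216


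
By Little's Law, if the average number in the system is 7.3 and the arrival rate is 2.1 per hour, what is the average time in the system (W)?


W = L / lambda = 7.3 / 2.1 = 3.4762 hours

3.4762 hours


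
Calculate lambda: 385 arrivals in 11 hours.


lambda = total arrivals / time = 385 / 11 = 35.0 per hour

35.0 per hour


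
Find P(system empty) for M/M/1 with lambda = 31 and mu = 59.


P0 = 1 - rho = 1 - 31/59 = 0.4746

0.4746


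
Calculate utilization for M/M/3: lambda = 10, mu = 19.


rho = lambda/(c*mu) = 10/(3*19) = 0.1754

0.1754


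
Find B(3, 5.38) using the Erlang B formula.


B(N,A) = (A^N/N!) / sum(A^k/k!, k=0..N) with N=3, A=5.38 = 0.5545

0.5545


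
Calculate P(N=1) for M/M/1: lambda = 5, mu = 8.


rho = 5/8; P(n) = (1-rho)*rho^n = (1-5/8)*(5/8)^1 = 0.2344

0.2344


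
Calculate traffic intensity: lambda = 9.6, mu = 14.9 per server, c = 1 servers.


rho = lambda / (c * mu) = 9.6 / (1 * 14.9) = 0.6443

0.6443


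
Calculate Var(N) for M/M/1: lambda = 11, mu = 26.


rho = 11/26; Var(N) = rho/(1-rho)^2 = 1.27

1.27


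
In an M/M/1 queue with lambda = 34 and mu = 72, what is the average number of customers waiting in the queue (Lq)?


rho = 34/72; Lq = rho^2/(1-rho) = 0.42

0.42


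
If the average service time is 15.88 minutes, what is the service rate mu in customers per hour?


mu = 60 / avg_service_time = 60 / 15.88 = 3.78 per hour

3.78 per hour


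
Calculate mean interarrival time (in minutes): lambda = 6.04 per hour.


Mean interarrival time = 60/lambda = 60/6.04 = 9.93 minutes

9.93 minutes


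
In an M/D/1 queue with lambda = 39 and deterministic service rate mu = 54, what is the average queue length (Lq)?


M/D/1: Lq = rho^2 / (2*(1-rho)) where rho = 39/54; Lq = 0.94

0.94


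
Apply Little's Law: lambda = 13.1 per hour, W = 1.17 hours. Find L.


L = lambda * W = 13.1 * 1.17 = 15.33

15.33


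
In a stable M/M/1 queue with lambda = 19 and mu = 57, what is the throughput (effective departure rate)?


For a stable queue (lambda < mu), throughput = lambda = 19 per hour

19 per hour


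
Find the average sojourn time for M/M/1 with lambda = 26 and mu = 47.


W = 1/(mu - lambda) = 1/(47 - 26) = 0.0476 hours

0.0476 hours


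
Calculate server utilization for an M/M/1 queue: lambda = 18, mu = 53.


rho = lambda/mu = 18/53 = 0.3396

0.3396


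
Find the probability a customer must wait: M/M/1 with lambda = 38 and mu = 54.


P(wait) = rho = lambda/mu = 38/54 = 0.7037

0.7037


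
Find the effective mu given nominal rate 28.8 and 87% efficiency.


Effective rate = mu * efficiency = 28.8 * 0.87 = 25.06 per hour

25.06 per hour


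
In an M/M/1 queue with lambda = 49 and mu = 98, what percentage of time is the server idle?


Idle fraction = (1 - rho) * 100 = (1 - 49/98) * 100 = 50.0%

50.0%


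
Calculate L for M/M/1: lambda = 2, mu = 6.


rho = 2/6; L = rho/(1-rho) = 0.5

0.5


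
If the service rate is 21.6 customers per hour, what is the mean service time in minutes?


Mean service time = 60/mu = 60/21.6 = 2.78 minutes

2.78 minutes


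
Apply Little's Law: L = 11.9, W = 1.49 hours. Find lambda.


lambda = L / W = 11.9 / 1.49 = 7.99 per hour

7.99 per hour


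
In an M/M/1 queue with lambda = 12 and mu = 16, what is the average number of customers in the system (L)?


rho = 12/16; L = rho/(1-rho) = 3.0

3.0


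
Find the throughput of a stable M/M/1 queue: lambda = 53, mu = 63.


For a stable queue (lambda < mu), throughput = lambda = 53 per hour

53 per hour


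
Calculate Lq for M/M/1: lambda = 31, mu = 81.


rho = 31/81; Lq = rho^2/(1-rho) = 0.24

0.24


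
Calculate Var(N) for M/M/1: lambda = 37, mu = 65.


rho = 37/65; Var(N) = rho/(1-rho)^2 = 3.07

3.07


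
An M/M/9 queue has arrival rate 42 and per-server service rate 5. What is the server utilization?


rho = lambda/(c*mu) = 42/(9*5) = 0.9333

0.9333


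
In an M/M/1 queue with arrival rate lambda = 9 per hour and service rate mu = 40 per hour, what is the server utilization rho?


rho = lambda/mu = 9/40 = 0.225

0.225


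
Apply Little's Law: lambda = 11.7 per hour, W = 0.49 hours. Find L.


L = lambda * W = 11.7 * 0.49 = 5.73

5.73


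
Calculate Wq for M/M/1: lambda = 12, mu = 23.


rho = 12/23; Wq = rho/(mu - lambda) = 0.0474 hours

0.0474 hours


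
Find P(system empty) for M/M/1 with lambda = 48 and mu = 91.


P0 = 1 - rho = 1 - 48/91 = 0.4725

0.4725


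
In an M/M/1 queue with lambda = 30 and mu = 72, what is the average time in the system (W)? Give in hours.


W = 1/(mu - lambda) = 1/(72 - 30) = 0.0238 hours

0.0238 hours


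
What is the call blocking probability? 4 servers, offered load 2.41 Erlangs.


B(N,A) = (A^N/N!) / sum(A^k/k!, k=0..N) with N=4, A=2.41 = 0.1398

0.1398


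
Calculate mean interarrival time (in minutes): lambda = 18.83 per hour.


Mean interarrival time = 60/lambda = 60/18.83 = 3.19 minutes

3.19 minutes


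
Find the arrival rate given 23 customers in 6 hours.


lambda = total arrivals / time = 23 / 6 = 3.83 per hour

3.83 per hour


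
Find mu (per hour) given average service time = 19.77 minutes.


mu = 60 / avg_service_time = 60 / 19.77 = 3.03 per hour

3.03 per hour


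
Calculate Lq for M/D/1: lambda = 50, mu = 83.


M/D/1: Lq = rho^2 / (2*(1-rho)) where rho = 50/83; Lq = 0.46

0.46


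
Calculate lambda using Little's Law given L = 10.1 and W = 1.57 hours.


lambda = L / W = 10.1 / 1.57 = 6.43 per hour

6.43 per hour


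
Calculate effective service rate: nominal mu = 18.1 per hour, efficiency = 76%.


Effective rate = mu * efficiency = 18.1 * 0.76 = 13.76 per hour

13.76 per hour


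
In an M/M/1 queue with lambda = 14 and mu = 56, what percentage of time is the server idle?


Idle fraction = (1 - rho) * 100 = (1 - 14/56) * 100 = 75.0%

75.0%


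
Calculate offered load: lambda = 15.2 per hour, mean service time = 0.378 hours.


Offered load a = lambda * E[S] = 15.2 * 0.378 = 5.75 Erlangs

5.75 Erlangs


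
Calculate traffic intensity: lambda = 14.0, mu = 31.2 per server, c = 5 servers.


rho = lambda / (c * mu) = 14.0 / (5 * 31.2) = 0.0897

0.0897


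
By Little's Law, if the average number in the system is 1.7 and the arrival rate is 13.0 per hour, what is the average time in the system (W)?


W = L / lambda = 1.7 / 13.0 = 0.1308 hours

0.1308 hours


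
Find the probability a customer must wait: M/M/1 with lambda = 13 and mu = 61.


P(wait) = rho = lambda/mu = 13/61 = 0.2131

0.2131


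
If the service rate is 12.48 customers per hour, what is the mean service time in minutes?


Mean service time = 60/mu = 60/12.48 = 4.81 minutes

4.81 minutes


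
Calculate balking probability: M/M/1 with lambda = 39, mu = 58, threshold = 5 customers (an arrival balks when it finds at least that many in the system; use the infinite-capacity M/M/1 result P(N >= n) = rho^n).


P(N >= 5) = rho^5 = (39/58)^5 = 0.1375

0.1375


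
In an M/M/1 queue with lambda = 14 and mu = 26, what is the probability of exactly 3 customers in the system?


rho = 14/26; P(n) = (1-rho)*rho^n = (1-14/26)*(14/26)^3 = 0.0721

0.0721


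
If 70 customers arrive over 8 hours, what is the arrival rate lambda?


lambda = total arrivals / time = 70 / 8 = 8.75 per hour

8.75 per hour


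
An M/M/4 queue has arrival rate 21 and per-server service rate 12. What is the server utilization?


rho = lambda/(c*mu) = 21/(4*12) = 0.4375

0.4375


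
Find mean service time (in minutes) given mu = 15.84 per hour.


Mean service time = 60/mu = 60/15.84 = 3.79 minutes

3.79 minutes


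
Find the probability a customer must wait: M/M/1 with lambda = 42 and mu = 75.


P(wait) = rho = lambda/mu = 42/75 = 0.56

0.56


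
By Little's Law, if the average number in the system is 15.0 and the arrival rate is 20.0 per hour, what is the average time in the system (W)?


W = L / lambda = 15.0 / 20.0 = 0.75 hours

0.75 hours


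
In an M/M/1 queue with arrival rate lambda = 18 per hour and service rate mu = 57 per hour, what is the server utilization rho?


rho = lambda/mu = 18/57 = 0.3158

0.3158


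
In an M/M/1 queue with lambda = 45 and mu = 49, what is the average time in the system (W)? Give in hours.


W = 1/(mu - lambda) = 1/(49 - 45) = 0.25 hours

0.25 hours


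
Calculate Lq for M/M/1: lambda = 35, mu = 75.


rho = 35/75; Lq = rho^2/(1-rho) = 0.41

0.41


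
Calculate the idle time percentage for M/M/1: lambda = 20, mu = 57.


Idle fraction = (1 - rho) * 100 = (1 - 20/57) * 100 = 64.9%

64.9%


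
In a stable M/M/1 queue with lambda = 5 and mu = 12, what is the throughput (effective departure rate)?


For a stable queue (lambda < mu), throughput = lambda = 5 per hour

5 per hour


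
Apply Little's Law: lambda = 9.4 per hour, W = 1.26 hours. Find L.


L = lambda * W = 9.4 * 1.26 = 11.84

11.84


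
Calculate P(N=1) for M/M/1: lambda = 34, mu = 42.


rho = 34/42; P(n) = (1-rho)*rho^n = (1-34/42)*(34/42)^1 = 0.1542

0.1542


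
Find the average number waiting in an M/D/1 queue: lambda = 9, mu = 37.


M/D/1: Lq = rho^2 / (2*(1-rho)) where rho = 9/37; Lq = 0.04

0.04


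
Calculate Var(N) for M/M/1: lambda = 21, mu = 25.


rho = 21/25; Var(N) = rho/(1-rho)^2 = 32.81

32.81


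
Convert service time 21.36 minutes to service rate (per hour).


mu = 60 / avg_service_time = 60 / 21.36 = 2.81 per hour

2.81 per hour


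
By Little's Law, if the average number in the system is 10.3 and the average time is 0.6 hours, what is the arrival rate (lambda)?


lambda = L / W = 10.3 / 0.6 = 17.17 per hour

17.17 per hour


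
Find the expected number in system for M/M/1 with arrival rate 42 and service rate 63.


rho = 42/63; L = rho/(1-rho) = 2.0

2.0


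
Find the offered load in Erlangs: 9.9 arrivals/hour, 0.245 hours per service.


Offered load a = lambda * E[S] = 9.9 * 0.245 = 2.43 Erlangs

2.43 Erlangs


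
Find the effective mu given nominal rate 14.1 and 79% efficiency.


Effective rate = mu * efficiency = 14.1 * 0.79 = 11.14 per hour

11.14 per hour


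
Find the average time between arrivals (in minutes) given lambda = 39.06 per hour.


Mean interarrival time = 60/lambda = 60/39.06 = 1.54 minutes

1.54 minutes


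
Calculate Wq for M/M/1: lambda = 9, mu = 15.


rho = 9/15; Wq = rho/(mu - lambda) = 0.1 hours

0.1 hours


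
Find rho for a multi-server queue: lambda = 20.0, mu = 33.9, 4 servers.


rho = lambda / (c * mu) = 20.0 / (4 * 33.9) = 0.1475

0.1475


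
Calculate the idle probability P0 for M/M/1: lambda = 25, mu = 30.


P0 = 1 - rho = 1 - 25/30 = 0.1667

0.1667


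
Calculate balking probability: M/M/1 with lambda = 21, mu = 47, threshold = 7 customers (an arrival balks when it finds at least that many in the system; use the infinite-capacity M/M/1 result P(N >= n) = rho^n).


P(N >= 7) = rho^7 = (21/47)^7 = 0.0036

0.0036


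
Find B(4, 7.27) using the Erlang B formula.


B(N,A) = (A^N/N!) / sum(A^k/k!, k=0..N) with N=4, A=7.27 = 0.541

0.541


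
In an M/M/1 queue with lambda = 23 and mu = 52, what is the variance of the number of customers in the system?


rho = 23/52; Var(N) = rho/(1-rho)^2 = 1.42

1.42


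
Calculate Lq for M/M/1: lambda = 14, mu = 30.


rho = 14/30; Lq = rho^2/(1-rho) = 0.41

0.41


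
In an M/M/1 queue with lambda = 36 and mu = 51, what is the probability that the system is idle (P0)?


P0 = 1 - rho = 1 - 36/51 = 0.2941

0.2941


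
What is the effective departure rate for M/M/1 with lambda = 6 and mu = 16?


For a stable queue (lambda < mu), throughput = lambda = 6 per hour

6 per hour


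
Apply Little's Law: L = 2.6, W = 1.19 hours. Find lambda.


lambda = L / W = 2.6 / 1.19 = 2.18 per hour

2.18 per hour


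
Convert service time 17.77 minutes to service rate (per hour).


mu = 60 / avg_service_time = 60 / 17.77 = 3.38 per hour

3.38 per hour


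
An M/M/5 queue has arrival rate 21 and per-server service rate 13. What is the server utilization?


rho = lambda/(c*mu) = 21/(5*13) = 0.3231

0.3231


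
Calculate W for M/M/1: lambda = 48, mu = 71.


W = 1/(mu - lambda) = 1/(71 - 48) = 0.0435 hours

0.0435 hours


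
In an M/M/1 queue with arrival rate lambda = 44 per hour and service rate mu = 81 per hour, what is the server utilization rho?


rho = lambda/mu = 44/81 = 0.5432

0.5432


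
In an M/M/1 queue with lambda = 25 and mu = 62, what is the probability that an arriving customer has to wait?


P(wait) = rho = lambda/mu = 25/62 = 0.4032

0.4032


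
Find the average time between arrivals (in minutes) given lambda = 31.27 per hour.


Mean interarrival time = 60/lambda = 60/31.27 = 1.92 minutes

1.92 minutes


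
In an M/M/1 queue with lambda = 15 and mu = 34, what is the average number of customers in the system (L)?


rho = 15/34; L = rho/(1-rho) = 0.79

0.79


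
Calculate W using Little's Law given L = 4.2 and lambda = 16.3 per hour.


W = L / lambda = 4.2 / 16.3 = 0.2577 hours

0.2577 hours


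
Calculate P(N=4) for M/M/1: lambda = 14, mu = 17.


rho = 14/17; P(n) = (1-rho)*rho^n = (1-14/17)*(14/17)^4 = 0.0812

0.0812


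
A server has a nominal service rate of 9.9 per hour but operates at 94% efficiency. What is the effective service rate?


Effective rate = mu * efficiency = 9.9 * 0.94 = 9.31 per hour

9.31 per hour


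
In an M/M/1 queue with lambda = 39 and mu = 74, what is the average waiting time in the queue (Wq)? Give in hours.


rho = 39/74; Wq = rho/(mu - lambda) = 0.0151 hours

0.0151 hours


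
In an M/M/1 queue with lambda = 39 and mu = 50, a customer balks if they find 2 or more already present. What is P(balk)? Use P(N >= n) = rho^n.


P(N >= 2) = rho^2 = (39/50)^2 = 0.6084

0.6084


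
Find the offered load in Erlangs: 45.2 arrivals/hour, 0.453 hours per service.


Offered load a = lambda * E[S] = 45.2 * 0.453 = 20.48 Erlangs

20.48 Erlangs


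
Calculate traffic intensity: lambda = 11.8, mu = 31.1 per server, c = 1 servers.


rho = lambda / (c * mu) = 11.8 / (1 * 31.1) = 0.3794

0.3794


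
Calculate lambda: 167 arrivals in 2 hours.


lambda = total arrivals / time = 167 / 2 = 83.5 per hour

83.5 per hour


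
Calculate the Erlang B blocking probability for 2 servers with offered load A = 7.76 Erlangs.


B(N,A) = (A^N/N!) / sum(A^k/k!, k=0..N) with N=2, A=7.76 = 0.7746

0.7746


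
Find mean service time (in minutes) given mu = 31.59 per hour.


Mean service time = 60/mu = 60/31.59 = 1.9 minutes

1.9 minutes


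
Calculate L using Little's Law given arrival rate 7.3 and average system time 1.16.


L = lambda * W = 7.3 * 1.16 = 8.47

8.47


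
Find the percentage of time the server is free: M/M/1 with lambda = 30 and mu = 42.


Idle fraction = (1 - rho) * 100 = (1 - 30/42) * 100 = 28.6%

28.6%


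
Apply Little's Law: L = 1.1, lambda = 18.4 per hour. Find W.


W = L / lambda = 1.1 / 18.4 = 0.0598 hours

0.0598 hours


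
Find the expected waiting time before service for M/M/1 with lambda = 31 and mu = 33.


rho = 31/33; Wq = rho/(mu - lambda) = 0.4697 hours

0.4697 hours


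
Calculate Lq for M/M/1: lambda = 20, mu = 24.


rho = 20/24; Lq = rho^2/(1-rho) = 4.17

4.17


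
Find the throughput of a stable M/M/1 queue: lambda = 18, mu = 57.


For a stable queue (lambda < mu), throughput = lambda = 18 per hour

18 per hour


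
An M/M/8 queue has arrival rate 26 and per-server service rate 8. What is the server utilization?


rho = lambda/(c*mu) = 26/(8*8) = 0.4063

0.4063


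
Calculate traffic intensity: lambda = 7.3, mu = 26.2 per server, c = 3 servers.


rho = lambda / (c * mu) = 7.3 / (3 * 26.2) = 0.0929

0.0929


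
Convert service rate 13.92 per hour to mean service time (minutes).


Mean service time = 60/mu = 60/13.92 = 4.31 minutes

4.31 minutes


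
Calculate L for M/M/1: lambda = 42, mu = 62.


rho = 42/62; L = rho/(1-rho) = 2.1

2.1


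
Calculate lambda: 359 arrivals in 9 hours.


lambda = total arrivals / time = 359 / 9 = 39.89 per hour

39.89 per hour


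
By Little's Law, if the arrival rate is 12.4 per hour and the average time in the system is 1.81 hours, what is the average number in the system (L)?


L = lambda * W = 12.4 * 1.81 = 22.44

22.44


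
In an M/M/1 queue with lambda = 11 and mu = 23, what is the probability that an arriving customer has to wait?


P(wait) = rho = lambda/mu = 11/23 = 0.4783

0.4783


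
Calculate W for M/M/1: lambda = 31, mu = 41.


W = 1/(mu - lambda) = 1/(41 - 31) = 0.1 hours

0.1 hours


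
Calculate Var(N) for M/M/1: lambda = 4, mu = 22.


rho = 4/22; Var(N) = rho/(1-rho)^2 = 0.27

0.27


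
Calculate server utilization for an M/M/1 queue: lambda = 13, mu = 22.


rho = lambda/mu = 13/22 = 0.5909

0.5909


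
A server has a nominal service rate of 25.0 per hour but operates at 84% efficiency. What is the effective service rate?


Effective rate = mu * efficiency = 25.0 * 0.84 = 21.0 per hour

21.0 per hour


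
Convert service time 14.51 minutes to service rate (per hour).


mu = 60 / avg_service_time = 60 / 14.51 = 4.14 per hour

4.14 per hour


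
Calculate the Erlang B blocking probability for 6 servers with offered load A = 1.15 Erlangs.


B(N,A) = (A^N/N!) / sum(A^k/k!, k=0..N) with N=6, A=1.15 = 0.001

0.001


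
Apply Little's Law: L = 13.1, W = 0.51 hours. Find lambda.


lambda = L / W = 13.1 / 0.51 = 25.69 per hour

25.69 per hour


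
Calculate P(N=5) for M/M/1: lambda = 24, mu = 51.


rho = 24/51; P(n) = (1-rho)*rho^n = (1-24/51)*(24/51)^5 = 0.0122

0.0122


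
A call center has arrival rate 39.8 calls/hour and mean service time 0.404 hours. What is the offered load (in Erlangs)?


Offered load a = lambda * E[S] = 39.8 * 0.404 = 16.08 Erlangs

16.08 Erlangs


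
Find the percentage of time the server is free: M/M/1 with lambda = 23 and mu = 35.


Idle fraction = (1 - rho) * 100 = (1 - 23/35) * 100 = 34.3%

34.3%


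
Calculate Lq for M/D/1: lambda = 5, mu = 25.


M/D/1: Lq = rho^2 / (2*(1-rho)) where rho = 5/25; Lq = 0.03

0.03


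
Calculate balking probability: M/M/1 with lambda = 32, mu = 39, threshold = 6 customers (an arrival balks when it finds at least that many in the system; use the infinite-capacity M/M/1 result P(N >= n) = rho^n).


P(N >= 6) = rho^6 = (32/39)^6 = 0.3051

0.3051


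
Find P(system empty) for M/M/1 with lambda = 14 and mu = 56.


P0 = 1 - rho = 1 - 14/56 = 0.75

0.75


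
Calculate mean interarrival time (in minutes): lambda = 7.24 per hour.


Mean interarrival time = 60/lambda = 60/7.24 = 8.29 minutes

8.29 minutes


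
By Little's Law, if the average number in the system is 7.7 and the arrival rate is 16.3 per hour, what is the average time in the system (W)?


W = L / lambda = 7.7 / 16.3 = 0.4724 hours

0.4724 hours


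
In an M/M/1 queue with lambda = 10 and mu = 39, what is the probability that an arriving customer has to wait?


P(wait) = rho = lambda/mu = 10/39 = 0.2564

0.2564


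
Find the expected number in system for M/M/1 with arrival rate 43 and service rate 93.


rho = 43/93; L = rho/(1-rho) = 0.86

0.86


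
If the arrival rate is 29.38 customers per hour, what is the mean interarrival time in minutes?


Mean interarrival time = 60/lambda = 60/29.38 = 2.04 minutes

2.04 minutes


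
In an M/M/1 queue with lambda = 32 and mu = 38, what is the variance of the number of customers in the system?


rho = 32/38; Var(N) = rho/(1-rho)^2 = 33.78

33.78


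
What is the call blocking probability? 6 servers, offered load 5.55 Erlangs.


B(N,A) = (A^N/N!) / sum(A^k/k!, k=0..N) with N=6, A=5.55 = 0.2327

0.2327


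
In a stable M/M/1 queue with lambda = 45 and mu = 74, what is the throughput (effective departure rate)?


For a stable queue (lambda < mu), throughput = lambda = 45 per hour

45 per hour
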